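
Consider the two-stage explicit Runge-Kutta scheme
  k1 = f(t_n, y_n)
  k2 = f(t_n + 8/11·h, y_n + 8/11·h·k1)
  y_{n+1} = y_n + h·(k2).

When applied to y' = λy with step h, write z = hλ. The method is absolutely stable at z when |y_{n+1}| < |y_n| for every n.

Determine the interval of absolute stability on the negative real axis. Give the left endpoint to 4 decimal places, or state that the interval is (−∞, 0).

Set f=λy, z=hλ:
  k1=λy_n ⇒ h·k1=z·y_n;  k2=λ(1+8/11z)y_n ⇒ h·k2=z(1+8/11z)y_n
  y_{n+1}/y_n = 1 + z(1+8/11z) = 1 + z + 8/11z²
  Hence R(z) = 1 + z + 8/11z².

Solve |R(x)|<1 on ℝ⁻.
x=-0.92: |R|=0.6956
R=1: x+8/11x²=0 ⇒ x=−11/8=-1.3750; min R=1−1/(4·8/11)=0.6562>−1
Confirm numerically:
  x=-1.338: |R|=0.96400 <1
  x=-1.150: |R|=0.81182 <1
  x=-0.987: |R|=0.72149 <1
  x=-1.632: |R|=1.30504 >1
  x=-1.506: |R|=1.14348 >1
Interval (-1.3750, 0).

z∈(-1.3750,0).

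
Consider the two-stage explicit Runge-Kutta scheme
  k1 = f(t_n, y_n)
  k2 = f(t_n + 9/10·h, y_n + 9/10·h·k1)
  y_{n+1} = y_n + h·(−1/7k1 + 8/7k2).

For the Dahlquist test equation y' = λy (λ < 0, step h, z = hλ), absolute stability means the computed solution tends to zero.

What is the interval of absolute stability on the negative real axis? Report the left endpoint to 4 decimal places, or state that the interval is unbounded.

Set f=λy, z=hλ:
  k1=λy_n ⇒ h·k1=z·y_n;  k2=λ(1+9/10z)y_n ⇒ h·k2=z(1+9/10z)y_n
  y_{n+1}/y_n = 1 − 1/7z + 8/7z(1+9/10z) = 1 + z + 36/35z²
  ⇒ R(z) = 1 + z + 36/35z².

Need |R(x)|<1, x<0.
x=-0.89: |R|=0.9247
R=1: x+36/35x²=0 ⇒ x=−35/36=-0.9722; min R=1−1/(4·36/35)=0.7569>−1
Confirm numerically:
  x=-0.908: |R|=0.94002 <1
  x=-0.861: |R|=0.90150 <1
  x=-0.477: |R|=0.75703 <1
  x=-0.405: |R|=0.76371 <1
  x=-1.507: |R|=1.82894 >1
  x=-1.426: |R|=1.66558 >1
Interval (-0.9722, 0).

(-0.9722, 0).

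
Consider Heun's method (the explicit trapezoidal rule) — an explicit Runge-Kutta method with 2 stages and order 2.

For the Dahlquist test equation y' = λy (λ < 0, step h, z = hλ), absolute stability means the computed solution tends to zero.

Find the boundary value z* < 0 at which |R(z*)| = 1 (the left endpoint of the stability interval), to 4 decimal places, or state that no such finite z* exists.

Set f=λy, z=hλ:
  order 2, 2-stage ⇒ R(z)=1+z+z^2/2
  (e.g. R(-0.76)=0.52880, |R|=0.52880)

Boundary: |R(x)|=1, x<0.
x=-0.76: |R|=0.5288
|R(-1.8)|=0.8200 |R(-1.72)|=0.7592 |R(-1.7)|=0.7450
Bisect:
  x_lo=-2.7454 |R|=2.0232  x_hi=-0.2024 |R|=0.8181
  mid=-1.47388 |R|=0.61228 →hi
  mid=-2.10964 |R|=1.11565 →lo
  mid=-1.79176 |R|=0.81344 →hi
  mid=-1.95070 |R|=0.95192 →hi
  mid=-2.03017 |R|=1.03063 →lo
  mid=-1.99044 |R|=0.99048 →hi
  mid=-2.01030 |R|=1.01036 →lo
  mid=-2.00037 |R|=1.00037 →lo
  mid=-1.99540 |R|=0.99541 →hi
  ...
  [-2.00006,-1.99990] ⇒ x*=-2.0000
Stable set (-2.0000, 0).

z* = -2.0000.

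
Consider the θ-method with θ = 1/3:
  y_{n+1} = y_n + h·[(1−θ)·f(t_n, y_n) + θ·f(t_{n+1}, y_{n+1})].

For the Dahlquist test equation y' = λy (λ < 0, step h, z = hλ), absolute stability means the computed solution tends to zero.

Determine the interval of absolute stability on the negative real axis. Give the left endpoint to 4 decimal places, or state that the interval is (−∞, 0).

With y'=λy (z=hλ):
  y_{n+1} = y_n + z·[2/3·y_n + 1/3·y_{n+1}] ⇒ (1 − 1/3z)y_{n+1} = (1 + 2/3z)y_n
  ⇒ R(z) = (1 + 2/3z)/(1 − 1/3z).

Need |R(x)|<1, x<0.
x=-1.66: |R|=0.0687
R=−1: 1+2/3x = −1+1/3x ⇒ -1/3x=2 ⇒ x=2/(-1/3)=-6.0000
Confirm numerically:
  x=-5.452: |R|=0.93516 <1
  x=-3.955: |R|=0.70597 <1
  x=-2.968: |R|=0.49196 <1
  x=-2.870: |R|=0.46678 <1
  x=-6.575: |R|=1.06005 >1
  x=-6.548: |R|=1.05739 >1
  x=-6.306: |R|=1.03288 >1
Stable set (-6.0000, 0).

(-6.0000, 0).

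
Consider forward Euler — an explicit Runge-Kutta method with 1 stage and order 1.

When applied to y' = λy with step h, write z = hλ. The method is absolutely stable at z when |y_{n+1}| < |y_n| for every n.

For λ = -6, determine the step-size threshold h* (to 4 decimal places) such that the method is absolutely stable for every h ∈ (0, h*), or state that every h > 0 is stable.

(-2.0000,0); λ=-6 ⇒ h* = 0.3333.

On y'=λy, z=hλ:
  order 1, 1-stage ⇒ R(z)=1+z
  (e.g. R(-1.04)=-0.04000, |R|=0.04000)

Solve |R(x)|<1 on ℝ⁻.
x=-1.04: |R|=0.0400
|R(-2.23)|=1.2300 |R(-1.91)|=0.9100 |R(-1)|=0.0000
Bisect:
  x_lo=-2.6205 |R|=1.6205  x_hi=-0.2262 |R|=0.7738
  mid=-1.42337 |R|=0.42337 →hi
  mid=-2.02194 |R|=1.02194 →lo
  mid=-1.72266 |R|=0.72266 →hi
  mid=-1.87230 |R|=0.87230 →hi
  mid=-1.94712 |R|=0.94712 →hi
  mid=-1.98453 |R|=0.98453 →hi
  mid=-2.00324 |R|=1.00324 →lo
  mid=-1.99388 |R|=0.99388 →hi
  mid=-1.99856 |R|=0.99856 →hi
  mid=-2.00090 |R|=1.00090 →lo
  ...
  [-2.00002,-1.99988] ⇒ x*=-2.0000
Stable set (-2.0000, 0).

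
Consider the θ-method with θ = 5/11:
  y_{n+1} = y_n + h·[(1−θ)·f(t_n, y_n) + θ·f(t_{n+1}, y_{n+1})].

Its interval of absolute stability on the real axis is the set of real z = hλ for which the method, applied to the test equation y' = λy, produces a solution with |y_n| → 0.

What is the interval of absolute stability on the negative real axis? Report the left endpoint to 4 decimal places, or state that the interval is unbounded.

(-22.0000, 0).

Set f=λy, z=hλ:
  y_{n+1} = y_n + z·[6/11·y_n + 5/11·y_{n+1}] ⇒ (1 − 5/11z)y_{n+1} = (1 + 6/11z)y_n
  ⇒ R(z) = (1 + 6/11z)/(1 − 5/11z).

Boundary: |R(x)|=1, x<0.
x=-1.78: |R|=0.0161
R=−1: 1+6/11x = −1+5/11x ⇒ -1/11x=2 ⇒ x=2/(-1/11)=-22.0000
Confirm numerically:
  x=-21.691: |R|=0.99741 <1
  x=-15.175: |R|=0.92144 <1
  x=-10.065: |R|=0.80538 <1
  x=-22.529: |R|=1.00428 >1
  x=-22.212: |R|=1.00174 >1
  x=-22.161: |R|=1.00132 >1
Stable set (-22.0000, 0).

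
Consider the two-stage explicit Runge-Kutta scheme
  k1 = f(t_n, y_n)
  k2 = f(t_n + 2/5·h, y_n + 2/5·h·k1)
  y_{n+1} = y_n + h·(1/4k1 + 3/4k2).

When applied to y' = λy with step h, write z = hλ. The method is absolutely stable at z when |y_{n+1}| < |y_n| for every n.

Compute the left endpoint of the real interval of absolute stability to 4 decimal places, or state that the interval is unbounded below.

z* = -3.3333.

Set f=λy, z=hλ:
  k1=λy_n ⇒ h·k1=z·y_n;  k2=λ(1+2/5z)y_n ⇒ h·k2=z(1+2/5z)y_n
  y_{n+1}/y_n = 1 + 1/4z + 3/4z(1+2/5z) = 1 + z + 3/10z²
  so R(z) = 1 + z + 3/10z².

Need |R(x)|<1, x<0.
x=-0.36: |R|=0.6789
R=1: x+3/10x²=0 ⇒ x=−10/3=-3.3333; min R=1−1/(4·3/10)=0.1667>−1
Confirm numerically:
  x=-3.251: |R|=0.91970 <1
  x=-3.211: |R|=0.88216 <1
  x=-2.699: |R|=0.48638 <1
  x=-1.791: |R|=0.17130 <1
  x=-3.876: |R|=1.63101 >1
  x=-3.805: |R|=1.53841 >1
  x=-3.507: |R|=1.18271 >1
So |R|<1 on (-3.3333, 0).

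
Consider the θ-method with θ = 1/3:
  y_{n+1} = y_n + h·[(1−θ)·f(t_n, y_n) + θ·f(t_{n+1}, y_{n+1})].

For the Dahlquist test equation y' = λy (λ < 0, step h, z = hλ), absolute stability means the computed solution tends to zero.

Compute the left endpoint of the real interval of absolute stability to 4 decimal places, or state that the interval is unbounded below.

z* = -6.0000.

Test eqn y'=λy, z=hλ:
  y_{n+1} = y_n + z·[2/3·y_n + 1/3·y_{n+1}] ⇒ (1 − 1/3z)y_{n+1} = (1 + 2/3z)y_n
  so R(z) = (1 + 2/3z)/(1 − 1/3z).

Boundary: |R(x)|=1, x<0.
x=-0.72: |R|=0.4194
R=−1: 1+2/3x = −1+1/3x ⇒ -1/3x=2 ⇒ x=2/(-1/3)=-6.0000
Confirm numerically:
  x=-3.615: |R|=0.63946 <1
  x=-2.795: |R|=0.44694 <1
  x=-2.705: |R|=0.42244 <1
  x=-6.531: |R|=1.05571 >1
  x=-6.189: |R|=1.02057 >1
  x=-6.027: |R|=1.00299 >1
Stable set (-6.0000, 0).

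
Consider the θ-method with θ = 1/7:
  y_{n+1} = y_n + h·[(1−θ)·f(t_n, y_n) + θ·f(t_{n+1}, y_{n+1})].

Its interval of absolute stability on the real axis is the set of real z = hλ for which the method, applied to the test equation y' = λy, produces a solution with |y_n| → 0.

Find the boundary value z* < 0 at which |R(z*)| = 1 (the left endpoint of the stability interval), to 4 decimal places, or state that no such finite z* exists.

On y'=λy, z=hλ:
  y_{n+1} = y_n + z·[6/7·y_n + 1/7·y_{n+1}] ⇒ (1 − 1/7z)y_{n+1} = (1 + 6/7z)y_n
  Hence R(z) = (1 + 6/7z)/(1 − 1/7z).

Find x<0 with |R(x)|<1.
x=-0.79: |R|=0.2901
R=−1: 1+6/7x = −1+1/7x ⇒ -5/7x=2 ⇒ x=2/(-5/7)=-2.8000
Confirm numerically:
  x=-2.013: |R|=0.56341 <1
  x=-1.304: |R|=0.09923 <1
  x=-1.298: |R|=0.09496 <1
  x=-3.033: |R|=1.11612 >1
  x=-2.961: |R|=1.08082 >1
Stable set (-2.8000, 0).

left endpoint -2.8000.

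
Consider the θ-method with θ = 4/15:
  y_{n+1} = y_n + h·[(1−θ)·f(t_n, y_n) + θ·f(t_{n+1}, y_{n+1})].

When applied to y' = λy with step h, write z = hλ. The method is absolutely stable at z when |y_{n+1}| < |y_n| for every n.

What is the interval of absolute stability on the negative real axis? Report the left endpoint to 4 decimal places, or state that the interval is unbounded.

On y'=λy, z=hλ:
  y_{n+1} = y_n + z·[11/15·y_n + 4/15·y_{n+1}] ⇒ (1 − 4/15z)y_{n+1} = (1 + 11/15z)y_n
  Hence R(z) = (1 + 11/15z)/(1 − 4/15z).

Find x<0 with |R(x)|<1.
x=-1.48: |R|=0.0612
R=−1: 1+11/15x = −1+4/15x ⇒ -7/15x=2 ⇒ x=2/(-7/15)=-4.2857
Confirm numerically:
  x=-3.519: |R|=0.81541 <1
  x=-3.263: |R|=0.74480 <1
  x=-3.024: |R|=0.67405 <1
  x=-1.800: |R|=0.21622 <1
  x=-4.740: |R|=1.09364 >1
  x=-4.607: |R|=1.06728 >1
  x=-4.477: |R|=1.04069 >1
So |R|<1 on (-4.2857, 0).

z∈(-4.2857,0).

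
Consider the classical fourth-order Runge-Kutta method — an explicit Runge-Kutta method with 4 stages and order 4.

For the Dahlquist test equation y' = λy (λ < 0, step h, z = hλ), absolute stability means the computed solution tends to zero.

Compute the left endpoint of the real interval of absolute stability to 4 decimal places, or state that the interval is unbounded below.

On y'=λy, z=hλ:
  order 4, 4-stage ⇒ R(z)=1+z+z^2/2+z^3/6+z^4/24
  (e.g. R(-1.24)=0.30954, |R|=0.30954)

Boundary: |R(x)|=1, x<0.
x=-1.24: |R|=0.3095
|R(-2.76)|=0.9625 |R(-2.14)|=0.3903 |R(-1.46)|=0.2764
Bisect:
  x_lo=-3.0925 |R|=1.5711  x_hi=-0.1037 |R|=0.9015
  mid=-1.59813 |R|=0.27040 →hi
  mid=-2.34534 |R|=0.51553 →hi
  mid=-2.71894 |R|=0.90448 →hi
  mid=-2.90574 |R|=1.19732 →lo
  mid=-2.81234 |R|=1.04155 →lo
  mid=-2.76564 |R|=0.97077 →hi
  mid=-2.78899 |R|=1.00559 →lo
  ...
  [-2.78534,-2.78516] ⇒ x*=-2.7853
So |R|<1 on (-2.7853, 0).

left endpoint -2.7853.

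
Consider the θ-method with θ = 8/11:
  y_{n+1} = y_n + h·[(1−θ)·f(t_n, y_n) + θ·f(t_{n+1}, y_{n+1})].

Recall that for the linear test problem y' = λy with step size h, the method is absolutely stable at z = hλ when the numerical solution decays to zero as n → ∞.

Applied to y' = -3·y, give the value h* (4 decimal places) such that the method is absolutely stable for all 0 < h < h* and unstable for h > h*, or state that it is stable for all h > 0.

On y'=λy, z=hλ:
  y_{n+1} = y_n + z·[3/11·y_n + 8/11·y_{n+1}] ⇒ (1 − 8/11z)y_{n+1} = (1 + 3/11z)y_n
  R(z) = (1 + 3/11z)/(1 − 8/11z).

Need |R(x)|<1, x<0.
x=-1.72: |R|=0.2359
x=-2: |R|=0.1852
x=-10: |R|=0.2088
x=-100: |R|=0.3564
θ=8/11≥1/2 ⇒ |1+3/11x|<|1−8/11x| ∀x<0 ⇒ interval (−∞,0).

interval (−∞, 0). Any h>0 works for λ=-3.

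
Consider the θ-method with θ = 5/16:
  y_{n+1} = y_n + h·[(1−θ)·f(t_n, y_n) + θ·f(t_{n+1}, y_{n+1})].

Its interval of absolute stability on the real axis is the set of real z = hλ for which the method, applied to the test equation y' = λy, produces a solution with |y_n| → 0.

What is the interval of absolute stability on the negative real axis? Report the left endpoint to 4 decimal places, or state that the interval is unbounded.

With y'=λy (z=hλ):
  y_{n+1} = y_n + z·[11/16·y_n + 5/16·y_{n+1}] ⇒ (1 − 5/16z)y_{n+1} = (1 + 11/16z)y_n
  Hence R(z) = (1 + 11/16z)/(1 − 5/16z).

Find x<0 with |R(x)|<1.
x=-0.92: |R|=0.2854
R=−1: 1+11/16x = −1+5/16x ⇒ -3/8x=2 ⇒ x=2/(-3/8)=-5.3333
Confirm numerically:
  x=-4.808: |R|=0.92128 <1
  x=-4.404: |R|=0.85334 <1
  x=-3.701: |R|=0.71616 <1
  x=-3.416: |R|=0.65224 <1
  x=-5.888: |R|=1.07324 >1
  x=-5.525: |R|=1.02636 >1
Stable set (-5.3333, 0).

z∈(-5.3333,0).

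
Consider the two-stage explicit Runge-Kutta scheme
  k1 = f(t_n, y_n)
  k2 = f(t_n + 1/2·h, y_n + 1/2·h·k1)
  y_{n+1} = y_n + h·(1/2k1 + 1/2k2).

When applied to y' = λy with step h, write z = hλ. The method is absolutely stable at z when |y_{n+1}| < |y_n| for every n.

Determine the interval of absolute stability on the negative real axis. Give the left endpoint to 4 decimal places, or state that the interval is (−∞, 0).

Test eqn y'=λy, z=hλ:
  k1=λy_n ⇒ h·k1=z·y_n;  k2=λ(1+1/2z)y_n ⇒ h·k2=z(1+1/2z)y_n
  y_{n+1}/y_n = 1 + 1/2z + 1/2z(1+1/2z) = 1 + z + 1/4z²
  R(z) = 1 + z + 1/4z².

Find x<0 with |R(x)|<1.
x=-1.46: |R|=0.0729
R=1: x+1/4x²=0 ⇒ x=−4=-4.0000; min R=1−1/(4·1/4)=0.0000>−1
Confirm numerically:
  x=-3.484: |R|=0.55056 <1
  x=-3.343: |R|=0.45091 <1
  x=-2.731: |R|=0.13359 <1
  x=-1.846: |R|=0.00593 <1
  x=-4.476: |R|=1.53264 >1
  x=-4.257: |R|=1.27351 >1
  x=-4.208: |R|=1.21882 >1
Stable set (-4.0000, 0).

(-4.0000, 0).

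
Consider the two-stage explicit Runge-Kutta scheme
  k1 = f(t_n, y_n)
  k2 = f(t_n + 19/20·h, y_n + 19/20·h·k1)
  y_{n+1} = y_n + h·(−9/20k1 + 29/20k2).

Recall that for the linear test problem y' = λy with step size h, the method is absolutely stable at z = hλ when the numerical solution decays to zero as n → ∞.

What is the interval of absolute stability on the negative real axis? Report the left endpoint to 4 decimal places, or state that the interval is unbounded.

(-0.7260, 0).

Test eqn y'=λy, z=hλ:
  k1=λy_n ⇒ h·k1=z·y_n;  k2=λ(1+19/20z)y_n ⇒ h·k2=z(1+19/20z)y_n
  y_{n+1}/y_n = 1 − 9/20z + 29/20z(1+19/20z) = 1 + z + 551/400z²
  so R(z) = 1 + z + 551/400z².

Boundary: |R(x)|=1, x<0.
x=-0.89: |R|=1.2011
R=1: x+551/400x²=0 ⇒ x=−400/551=-0.7260; min R=1−1/(4·551/400)=0.8185>−1
Confirm numerically:
  x=-0.593: |R|=0.89140 <1
  x=-0.575: |R|=0.88044 <1
  x=-0.457: |R|=0.83069 <1
  x=-0.411: |R|=0.82169 <1
  x=-1.100: |R|=1.56678 >1
  x=-1.082: |R|=1.53067 >1
  x=-1.023: |R|=1.41859 >1
So |R|<1 on (-0.7260, 0).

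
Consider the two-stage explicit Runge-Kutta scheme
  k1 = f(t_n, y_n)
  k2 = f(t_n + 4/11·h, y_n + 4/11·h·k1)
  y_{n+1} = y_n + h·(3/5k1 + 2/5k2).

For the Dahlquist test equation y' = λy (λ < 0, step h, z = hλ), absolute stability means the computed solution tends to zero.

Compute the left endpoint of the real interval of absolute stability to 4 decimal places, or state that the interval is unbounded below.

Set f=λy, z=hλ:
  k1=λy_n ⇒ h·k1=z·y_n;  k2=λ(1+4/11z)y_n ⇒ h·k2=z(1+4/11z)y_n
  y_{n+1}/y_n = 1 + 3/5z + 2/5z(1+4/11z) = 1 + z + 8/55z²
  ⇒ R(z) = 1 + z + 8/55z².

Need |R(x)|<1, x<0.
x=-0.8: |R|=0.2931
R=1: x+8/55x²=0 ⇒ x=−55/8=-6.8750; min R=1−1/(4·8/55)=-0.7188>−1
Confirm numerically:
  x=-5.856: |R|=0.13203 <1
  x=-5.399: |R|=0.15912 <1
  x=-5.348: |R|=0.18784 <1
  x=-7.095: |R|=1.22704 >1
  x=-7.045: |R|=1.17420 >1
Interval (-6.8750, 0).

z* = -6.8750.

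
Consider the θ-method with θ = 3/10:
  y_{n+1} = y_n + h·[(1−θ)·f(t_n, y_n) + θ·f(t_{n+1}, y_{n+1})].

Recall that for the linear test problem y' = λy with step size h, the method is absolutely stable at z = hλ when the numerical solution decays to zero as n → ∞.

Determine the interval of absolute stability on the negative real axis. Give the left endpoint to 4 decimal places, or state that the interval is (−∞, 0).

z∈(-5.0000,0).

Set f=λy, z=hλ:
  y_{n+1} = y_n + z·[7/10·y_n + 3/10·y_{n+1}] ⇒ (1 − 3/10z)y_{n+1} = (1 + 7/10z)y_n
  ⇒ R(z) = (1 + 7/10z)/(1 − 3/10z).

Boundary: |R(x)|=1, x<0.
x=-1.06: |R|=0.1958
R=−1: 1+7/10x = −1+3/10x ⇒ -2/5x=2 ⇒ x=2/(-2/5)=-5.0000
Confirm numerically:
  x=-4.885: |R|=0.98134 <1
  x=-3.702: |R|=0.75400 <1
  x=-2.934: |R|=0.56047 <1
  x=-5.167: |R|=1.02620 >1
  x=-5.148: |R|=1.02327 >1
Interval (-5.0000, 0).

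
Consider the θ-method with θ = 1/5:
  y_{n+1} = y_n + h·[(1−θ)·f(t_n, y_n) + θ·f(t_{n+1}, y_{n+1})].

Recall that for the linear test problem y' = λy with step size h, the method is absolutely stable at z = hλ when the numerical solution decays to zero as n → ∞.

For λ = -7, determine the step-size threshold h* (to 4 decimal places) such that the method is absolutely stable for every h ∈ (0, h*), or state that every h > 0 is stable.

On y'=λy, z=hλ:
  y_{n+1} = y_n + z·[4/5·y_n + 1/5·y_{n+1}] ⇒ (1 − 1/5z)y_{n+1} = (1 + 4/5z)y_n
  R(z) = (1 + 4/5z)/(1 − 1/5z).

Solve |R(x)|<1 on ℝ⁻.
x=-1.45: |R|=0.1240
R=−1: 1+4/5x = −1+1/5x ⇒ -3/5x=2 ⇒ x=2/(-3/5)=-3.3333
Confirm numerically:
  x=-3.037: |R|=0.88939 <1
  x=-2.615: |R|=0.71701 <1
  x=-2.404: |R|=0.62345 <1
  x=-2.216: |R|=0.53548 <1
  x=-3.765: |R|=1.14775 >1
  x=-3.665: |R|=1.11483 >1
Interval (-3.3333, 0).

(-3.3333,0); λ=-7 ⇒ h* = (10/3)/7 = 0.4762.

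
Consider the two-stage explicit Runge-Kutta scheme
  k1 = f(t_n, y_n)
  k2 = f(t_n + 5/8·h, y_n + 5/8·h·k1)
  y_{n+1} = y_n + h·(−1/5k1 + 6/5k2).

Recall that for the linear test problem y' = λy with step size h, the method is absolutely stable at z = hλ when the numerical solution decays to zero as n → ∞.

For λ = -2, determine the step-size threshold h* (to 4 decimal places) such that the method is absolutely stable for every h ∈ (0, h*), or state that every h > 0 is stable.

On y'=λy, z=hλ:
  k1=λy_n ⇒ h·k1=z·y_n;  k2=λ(1+5/8z)y_n ⇒ h·k2=z(1+5/8z)y_n
  y_{n+1}/y_n = 1 − 1/5z + 6/5z(1+5/8z) = 1 + z + 3/4z²
  so R(z) = 1 + z + 3/4z².

Need |R(x)|<1, x<0.
x=-0.81: |R|=0.6821
R=1: x+3/4x²=0 ⇒ x=−4/3=-1.3333; min R=1−1/(4·3/4)=0.6667>−1
Confirm numerically:
  x=-1.263: |R|=0.93338 <1
  x=-1.186: |R|=0.86895 <1
  x=-0.712: |R|=0.66821 <1
  x=-0.666: |R|=0.66667 <1
  x=-1.879: |R|=1.76898 >1
  x=-1.661: |R|=1.40819 >1
  x=-1.527: |R|=1.22180 >1
Interval (-1.3333, 0).

(-1.3333,0); λ=-2 ⇒ h* = (4/3)/2 = 0.6667.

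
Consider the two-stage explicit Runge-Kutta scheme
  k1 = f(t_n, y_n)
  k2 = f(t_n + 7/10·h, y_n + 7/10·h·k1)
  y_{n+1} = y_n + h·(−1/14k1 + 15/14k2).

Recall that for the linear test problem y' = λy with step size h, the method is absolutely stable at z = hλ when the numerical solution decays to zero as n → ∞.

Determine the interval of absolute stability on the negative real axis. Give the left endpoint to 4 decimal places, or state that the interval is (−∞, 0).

z∈(-1.3333,0).

Set f=λy, z=hλ:
  k1=λy_n ⇒ h·k1=z·y_n;  k2=λ(1+7/10z)y_n ⇒ h·k2=z(1+7/10z)y_n
  y_{n+1}/y_n = 1 − 1/14z + 15/14z(1+7/10z) = 1 + z + 3/4z²
  R(z) = 1 + z + 3/4z².

Need |R(x)|<1, x<0.
x=-1.18: |R|=0.8643
R=1: x+3/4x²=0 ⇒ x=−4/3=-1.3333; min R=1−1/(4·3/4)=0.6667>−1
Confirm numerically:
  x=-1.249: |R|=0.92100 <1
  x=-0.782: |R|=0.67664 <1
  x=-0.766: |R|=0.67407 <1
  x=-0.627: |R|=0.66785 <1
  x=-1.902: |R|=1.81120 >1
  x=-1.518: |R|=1.21024 >1
Stable set (-1.3333, 0).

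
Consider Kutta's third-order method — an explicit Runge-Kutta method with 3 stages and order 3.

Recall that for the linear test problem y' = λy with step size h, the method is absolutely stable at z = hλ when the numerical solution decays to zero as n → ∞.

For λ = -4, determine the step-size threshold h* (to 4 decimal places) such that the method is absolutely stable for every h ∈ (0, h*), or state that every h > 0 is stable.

(-2.5127,0); λ=-4 ⇒ h* = 0.6282.

Set f=λy, z=hλ:
  order 3, 3-stage ⇒ R(z)=1+z+z^2/2+z^3/6
  (e.g. R(-1)=0.33333, |R|=0.33333)

Need |R(x)|<1, x<0.
x=-1: |R|=0.3333
|R(-2.03)|=0.3638 |R(-1.73)|=0.0965 |R(-1.36)|=0.1456
Bisect:
  x_lo=-2.8715 |R|=1.6950  x_hi=-0.3251 |R|=0.7220
  mid=-1.59833 |R|=0.00153 →hi
  mid=-2.23494 |R|=0.59803 →hi
  mid=-2.55324 |R|=1.06783 →lo
  mid=-2.39409 |R|=0.81528 →hi
  mid=-2.47366 |R|=0.93689 →hi
  mid=-2.51345 |R|=1.00116 →lo
  mid=-2.49356 |R|=0.96873 →hi
  ...
  [-2.51283,-2.51267] ⇒ x*=-2.5127
Stable set (-2.5127, 0).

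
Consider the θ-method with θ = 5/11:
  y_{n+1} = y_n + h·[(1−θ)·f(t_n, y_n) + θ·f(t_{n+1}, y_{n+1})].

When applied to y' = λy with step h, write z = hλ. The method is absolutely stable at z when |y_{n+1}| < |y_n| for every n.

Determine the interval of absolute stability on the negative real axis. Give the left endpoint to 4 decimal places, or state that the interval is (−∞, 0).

(-22.0000, 0).

Set f=λy, z=hλ:
  y_{n+1} = y_n + z·[6/11·y_n + 5/11·y_{n+1}] ⇒ (1 − 5/11z)y_{n+1} = (1 + 6/11z)y_n
  Hence R(z) = (1 + 6/11z)/(1 − 5/11z).

Find x<0 with |R(x)|<1.
x=-1.46: |R|=0.1224
R=−1: 1+6/11x = −1+5/11x ⇒ -1/11x=2 ⇒ x=2/(-1/11)=-22.0000
Confirm numerically:
  x=-16.232: |R|=0.93741 <1
  x=-12.549: |R|=0.87184 <1
  x=-9.043: |R|=0.76951 <1
  x=-22.339: |R|=1.00276 >1
  x=-22.239: |R|=1.00196 >1
  x=-22.102: |R|=1.00084 >1
Interval (-22.0000, 0).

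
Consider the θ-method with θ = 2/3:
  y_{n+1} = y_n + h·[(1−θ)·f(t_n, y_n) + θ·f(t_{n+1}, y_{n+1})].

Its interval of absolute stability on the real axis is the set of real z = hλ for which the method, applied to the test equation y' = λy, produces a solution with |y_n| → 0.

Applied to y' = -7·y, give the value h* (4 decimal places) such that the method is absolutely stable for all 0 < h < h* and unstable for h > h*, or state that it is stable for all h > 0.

Set f=λy, z=hλ:
  y_{n+1} = y_n + z·[1/3·y_n + 2/3·y_{n+1}] ⇒ (1 − 2/3z)y_{n+1} = (1 + 1/3z)y_n
  ⇒ R(z) = (1 + 1/3z)/(1 − 2/3z).

Solve |R(x)|<1 on ℝ⁻.
x=-0.59: |R|=0.5766
x=-2: |R|=0.1429
x=-10: |R|=0.3043
x=-100: |R|=0.4778
θ=2/3≥1/2 ⇒ |1+1/3x|<|1−2/3x| ∀x<0 ⇒ stable on all of ℝ⁻.

(−∞, 0) — no finite endpoint. Any h>0 works for λ=-7.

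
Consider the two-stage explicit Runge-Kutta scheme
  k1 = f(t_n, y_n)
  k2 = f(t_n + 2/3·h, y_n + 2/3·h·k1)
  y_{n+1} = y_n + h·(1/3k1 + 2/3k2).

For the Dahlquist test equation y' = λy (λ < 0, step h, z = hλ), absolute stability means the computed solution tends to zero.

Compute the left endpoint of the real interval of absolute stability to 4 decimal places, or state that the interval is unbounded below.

With y'=λy (z=hλ):
  k1=λy_n ⇒ h·k1=z·y_n;  k2=λ(1+2/3z)y_n ⇒ h·k2=z(1+2/3z)y_n
  y_{n+1}/y_n = 1 + 1/3z + 2/3z(1+2/3z) = 1 + z + 4/9z²
  so R(z) = 1 + z + 4/9z².

Solve |R(x)|<1 on ℝ⁻.
x=-1.53: |R|=0.5104
R=1: x+4/9x²=0 ⇒ x=−9/4=-2.2500; min R=1−1/(4·4/9)=0.4375>−1
Confirm numerically:
  x=-1.315: |R|=0.45354 <1
  x=-1.264: |R|=0.44609 <1
  x=-1.210: |R|=0.44071 <1
  x=-2.776: |R|=1.64897 >1
  x=-2.568: |R|=1.36294 >1
Interval (-2.2500, 0).

z* = -2.2500.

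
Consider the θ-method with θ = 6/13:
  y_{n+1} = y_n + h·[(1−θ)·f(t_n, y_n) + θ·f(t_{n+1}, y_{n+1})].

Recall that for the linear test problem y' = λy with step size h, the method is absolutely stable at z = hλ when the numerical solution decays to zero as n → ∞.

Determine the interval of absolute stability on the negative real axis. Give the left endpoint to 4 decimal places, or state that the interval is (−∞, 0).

Test eqn y'=λy, z=hλ:
  y_{n+1} = y_n + z·[7/13·y_n + 6/13·y_{n+1}] ⇒ (1 − 6/13z)y_{n+1} = (1 + 7/13z)y_n
  Hence R(z) = (1 + 7/13z)/(1 − 6/13z).

Find x<0 with |R(x)|<1.
x=-0.37: |R|=0.6840
R=−1: 1+7/13x = −1+6/13x ⇒ -1/13x=2 ⇒ x=2/(-1/13)=-26.0000
Confirm numerically:
  x=-21.654: |R|=0.96959 <1
  x=-15.954: |R|=0.90760 <1
  x=-14.693: |R|=0.88822 <1
  x=-11.123: |R|=0.81343 <1
  x=-26.416: |R|=1.00243 >1
  x=-26.358: |R|=1.00209 >1
  x=-26.321: |R|=1.00188 >1
Stable set (-26.0000, 0).

z∈(-26.0000,0).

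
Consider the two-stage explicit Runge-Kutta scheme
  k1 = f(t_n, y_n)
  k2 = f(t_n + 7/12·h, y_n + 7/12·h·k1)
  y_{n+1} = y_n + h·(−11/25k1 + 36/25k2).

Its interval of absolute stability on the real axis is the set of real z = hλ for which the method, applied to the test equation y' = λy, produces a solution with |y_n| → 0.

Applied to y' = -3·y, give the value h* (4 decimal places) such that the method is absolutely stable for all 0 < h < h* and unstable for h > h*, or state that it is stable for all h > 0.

(-1.1905,0); λ=-3 ⇒ h* = (25/21)/3 = 0.3968.

Set f=λy, z=hλ:
  k1=λy_n ⇒ h·k1=z·y_n;  k2=λ(1+7/12z)y_n ⇒ h·k2=z(1+7/12z)y_n
  y_{n+1}/y_n = 1 − 11/25z + 36/25z(1+7/12z) = 1 + z + 21/25z²
  ⇒ R(z) = 1 + z + 21/25z².

Boundary: |R(x)|=1, x<0.
x=-1.72: |R|=1.7651
R=1: x+21/25x²=0 ⇒ x=−25/21=-1.1905; min R=1−1/(4·21/25)=0.7024>−1
Confirm numerically:
  x=-1.083: |R|=0.90223 <1
  x=-0.924: |R|=0.79317 <1
  x=-0.493: |R|=0.71116 <1
  x=-1.694: |R|=1.71649 >1
  x=-1.690: |R|=1.70912 >1
  x=-1.452: |R|=1.31898 >1
Stable set (-1.1905, 0).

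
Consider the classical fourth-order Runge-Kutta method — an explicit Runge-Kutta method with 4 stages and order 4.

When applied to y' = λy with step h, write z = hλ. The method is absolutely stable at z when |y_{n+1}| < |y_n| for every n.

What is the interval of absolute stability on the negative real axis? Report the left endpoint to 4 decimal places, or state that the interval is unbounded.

On y'=λy, z=hλ:
  order 4, 4-stage ⇒ R(z)=1+z+z^2/2+z^3/6+z^4/24
  (e.g. R(-1.25)=0.30745, |R|=0.30745)

Solve |R(x)|<1 on ℝ⁻.
x=-1.25: |R|=0.3075
|R(-2.23)|=0.4386 |R(-2.22)|=0.4327 |R(-1.83)|=0.2903
Bisect:
  x_lo=-3.1394 |R|=1.6791  x_hi=-0.1000 |R|=0.9048
  mid=-1.61972 |R|=0.27059 →hi
  mid=-2.37957 |R|=0.54187 →hi
  mid=-2.75950 |R|=0.96180 →hi
  mid=-2.94947 |R|=1.27708 →lo
  mid=-2.85448 |R|=1.10943 →lo
  mid=-2.80699 |R|=1.03321 →lo
  mid=-2.78325 |R|=0.99692 →hi
  mid=-2.79512 |R|=1.01492 →lo
  ...
  [-2.78547,-2.78529] ⇒ x*=-2.7853
Interval (-2.7853, 0).

z∈(-2.7853,0).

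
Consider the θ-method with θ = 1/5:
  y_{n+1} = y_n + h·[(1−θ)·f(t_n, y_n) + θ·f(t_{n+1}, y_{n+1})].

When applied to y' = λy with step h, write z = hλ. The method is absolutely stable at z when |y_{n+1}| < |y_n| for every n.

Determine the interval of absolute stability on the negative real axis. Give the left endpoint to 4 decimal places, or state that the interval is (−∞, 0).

Set f=λy, z=hλ:
  y_{n+1} = y_n + z·[4/5·y_n + 1/5·y_{n+1}] ⇒ (1 − 1/5z)y_{n+1} = (1 + 4/5z)y_n
  so R(z) = (1 + 4/5z)/(1 − 1/5z).

Solve |R(x)|<1 on ℝ⁻.
x=-1.57: |R|=0.1948
R=−1: 1+4/5x = −1+1/5x ⇒ -3/5x=2 ⇒ x=2/(-3/5)=-3.3333
Confirm numerically:
  x=-2.870: |R|=0.82338 <1
  x=-2.305: |R|=0.57769 <1
  x=-1.879: |R|=0.36575 <1
  x=-3.833: |R|=1.16970 >1
  x=-3.721: |R|=1.13336 >1
  x=-3.466: |R|=1.04701 >1
Interval (-3.3333, 0).

(-3.3333, 0).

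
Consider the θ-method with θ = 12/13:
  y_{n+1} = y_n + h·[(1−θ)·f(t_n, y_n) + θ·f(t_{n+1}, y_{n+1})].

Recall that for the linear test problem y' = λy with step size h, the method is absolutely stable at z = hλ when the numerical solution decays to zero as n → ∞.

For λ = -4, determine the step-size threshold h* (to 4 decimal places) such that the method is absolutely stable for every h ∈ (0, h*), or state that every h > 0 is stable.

Test eqn y'=λy, z=hλ:
  y_{n+1} = y_n + z·[1/13·y_n + 12/13·y_{n+1}] ⇒ (1 − 12/13z)y_{n+1} = (1 + 1/13z)y_n
  Hence R(z) = (1 + 1/13z)/(1 − 12/13z).

Find x<0 with |R(x)|<1.
x=-0.97: |R|=0.4882
x=-2: |R|=0.2973
x=-10: |R|=0.0226
x=-100: |R|=0.0717
θ=12/13≥1/2 ⇒ |1+1/13x|<|1−12/13x| ∀x<0 ⇒ stable on all of ℝ⁻.

(−∞, 0) — no finite endpoint. Any h>0 works for λ=-4.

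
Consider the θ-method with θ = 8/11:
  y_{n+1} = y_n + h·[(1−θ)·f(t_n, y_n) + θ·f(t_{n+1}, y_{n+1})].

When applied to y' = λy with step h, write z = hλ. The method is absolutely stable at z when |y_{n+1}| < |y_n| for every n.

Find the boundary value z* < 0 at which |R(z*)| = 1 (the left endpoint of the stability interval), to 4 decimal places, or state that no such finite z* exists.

interval (−∞, 0).

On y'=λy, z=hλ:
  y_{n+1} = y_n + z·[3/11·y_n + 8/11·y_{n+1}] ⇒ (1 − 8/11z)y_{n+1} = (1 + 3/11z)y_n
  R(z) = (1 + 3/11z)/(1 − 8/11z).

Find x<0 with |R(x)|<1.
x=-0.38: |R|=0.7023
x=-2: |R|=0.1852
x=-10: |R|=0.2088
x=-100: |R|=0.3564
θ=8/11≥1/2 ⇒ |1+3/11x|<|1−8/11x| ∀x<0 ⇒ unbounded interval.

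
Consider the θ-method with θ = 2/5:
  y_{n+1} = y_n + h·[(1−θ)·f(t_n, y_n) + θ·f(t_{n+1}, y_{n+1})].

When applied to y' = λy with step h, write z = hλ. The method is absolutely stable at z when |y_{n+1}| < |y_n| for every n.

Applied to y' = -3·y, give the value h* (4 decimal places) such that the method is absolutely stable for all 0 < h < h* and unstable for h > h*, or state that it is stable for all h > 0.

On y'=λy, z=hλ:
  y_{n+1} = y_n + z·[3/5·y_n + 2/5·y_{n+1}] ⇒ (1 − 2/5z)y_{n+1} = (1 + 3/5z)y_n
  so R(z) = (1 + 3/5z)/(1 − 2/5z).

Solve |R(x)|<1 on ℝ⁻.
x=-1.43: |R|=0.0903
R=−1: 1+3/5x = −1+2/5x ⇒ -1/5x=2 ⇒ x=2/(-1/5)=-10.0000
Confirm numerically:
  x=-6.679: |R|=0.81910 <1
  x=-4.519: |R|=0.60956 <1
  x=-4.384: |R|=0.59210 <1
  x=-4.079: |R|=0.55001 <1
  x=-10.476: |R|=1.01834 >1
  x=-10.145: |R|=1.00573 >1
Interval (-10.0000, 0).

(-10.0000,0); λ=-3 ⇒ h* = (10)/3 = 3.3333.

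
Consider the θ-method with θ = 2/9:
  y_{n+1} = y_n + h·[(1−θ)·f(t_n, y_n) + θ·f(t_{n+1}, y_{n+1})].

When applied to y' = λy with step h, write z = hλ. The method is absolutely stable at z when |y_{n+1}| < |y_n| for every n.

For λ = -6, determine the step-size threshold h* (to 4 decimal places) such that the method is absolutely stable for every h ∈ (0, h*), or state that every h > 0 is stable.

With y'=λy (z=hλ):
  y_{n+1} = y_n + z·[7/9·y_n + 2/9·y_{n+1}] ⇒ (1 − 2/9z)y_{n+1} = (1 + 7/9z)y_n
  R(z) = (1 + 7/9z)/(1 − 2/9z).

Solve |R(x)|<1 on ℝ⁻.
x=-0.59: |R|=0.4784
R=−1: 1+7/9x = −1+2/9x ⇒ -5/9x=2 ⇒ x=2/(-5/9)=-3.6000
Confirm numerically:
  x=-2.959: |R|=0.78516 <1
  x=-2.833: |R|=0.73851 <1
  x=-1.910: |R|=0.34087 <1
  x=-1.507: |R|=0.12893 <1
  x=-3.830: |R|=1.06903 >1
  x=-3.725: |R|=1.03799 >1
Interval (-3.6000, 0).

(-3.6000,0); λ=-6 ⇒ h* = (18/5)/6 = 0.6000.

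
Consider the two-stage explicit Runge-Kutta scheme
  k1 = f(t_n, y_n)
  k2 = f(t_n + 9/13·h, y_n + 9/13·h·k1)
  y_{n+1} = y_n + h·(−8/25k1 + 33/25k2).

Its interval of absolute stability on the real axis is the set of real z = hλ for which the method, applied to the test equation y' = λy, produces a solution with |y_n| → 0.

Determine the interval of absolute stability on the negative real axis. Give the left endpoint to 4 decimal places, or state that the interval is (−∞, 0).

(-1.0943, 0).

On y'=λy, z=hλ:
  k1=λy_n ⇒ h·k1=z·y_n;  k2=λ(1+9/13z)y_n ⇒ h·k2=z(1+9/13z)y_n
  y_{n+1}/y_n = 1 − 8/25z + 33/25z(1+9/13z) = 1 + z + 297/325z²
  Hence R(z) = 1 + z + 297/325z².

Need |R(x)|<1, x<0.
x=-0.42: |R|=0.7412
R=1: x+297/325x²=0 ⇒ x=−325/297=-1.0943; min R=1−1/(4·297/325)=0.7264>−1
Confirm numerically:
  x=-0.966: |R|=0.88676 <1
  x=-0.806: |R|=0.78767 <1
  x=-0.796: |R|=0.78303 <1
  x=-0.731: |R|=0.75732 <1
  x=-1.582: |R|=1.70510 >1
  x=-1.402: |R|=1.39426 >1
  x=-1.306: |R|=1.25269 >1
Interval (-1.0943, 0).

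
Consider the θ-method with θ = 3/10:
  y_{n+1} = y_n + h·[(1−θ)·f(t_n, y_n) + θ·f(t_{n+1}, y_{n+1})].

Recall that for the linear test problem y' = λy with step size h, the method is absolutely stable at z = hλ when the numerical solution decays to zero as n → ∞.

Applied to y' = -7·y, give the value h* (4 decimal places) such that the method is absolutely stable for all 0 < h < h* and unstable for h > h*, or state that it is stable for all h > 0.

(-5.0000,0); λ=-7 ⇒ h* = (5)/7 = 0.7143.

Set f=λy, z=hλ:
  y_{n+1} = y_n + z·[7/10·y_n + 3/10·y_{n+1}] ⇒ (1 − 3/10z)y_{n+1} = (1 + 7/10z)y_n
  Hence R(z) = (1 + 7/10z)/(1 − 3/10z).

Find x<0 with |R(x)|<1.
x=-1.52: |R|=0.0440
R=−1: 1+7/10x = −1+3/10x ⇒ -2/5x=2 ⇒ x=2/(-2/5)=-5.0000
Confirm numerically:
  x=-2.708: |R|=0.49415 <1
  x=-2.324: |R|=0.36931 <1
  x=-2.093: |R|=0.28571 <1
  x=-5.441: |R|=1.06701 >1
  x=-5.271: |R|=1.04199 >1
  x=-5.050: |R|=1.00795 >1
Stable set (-5.0000, 0).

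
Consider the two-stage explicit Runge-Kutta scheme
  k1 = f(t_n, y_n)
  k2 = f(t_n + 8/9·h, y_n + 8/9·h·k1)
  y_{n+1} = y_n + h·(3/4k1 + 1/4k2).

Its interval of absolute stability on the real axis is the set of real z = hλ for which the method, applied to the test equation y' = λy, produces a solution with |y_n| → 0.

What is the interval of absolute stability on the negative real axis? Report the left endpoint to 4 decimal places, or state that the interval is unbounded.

z∈(-4.5000,0).

With y'=λy (z=hλ):
  k1=λy_n ⇒ h·k1=z·y_n;  k2=λ(1+8/9z)y_n ⇒ h·k2=z(1+8/9z)y_n
  y_{n+1}/y_n = 1 + 3/4z + 1/4z(1+8/9z) = 1 + z + 2/9z²
  R(z) = 1 + z + 2/9z².

Boundary: |R(x)|=1, x<0.
x=-1.29: |R|=0.0798
R=1: x+2/9x²=0 ⇒ x=−9/2=-4.5000; min R=1−1/(4·2/9)=-0.1250>−1
Confirm numerically:
  x=-4.336: |R|=0.84198 <1
  x=-2.769: |R|=0.06514 <1
  x=-2.224: |R|=0.12485 <1
  x=-4.949: |R|=1.49380 >1
  x=-4.674: |R|=1.18073 >1
Interval (-4.5000, 0).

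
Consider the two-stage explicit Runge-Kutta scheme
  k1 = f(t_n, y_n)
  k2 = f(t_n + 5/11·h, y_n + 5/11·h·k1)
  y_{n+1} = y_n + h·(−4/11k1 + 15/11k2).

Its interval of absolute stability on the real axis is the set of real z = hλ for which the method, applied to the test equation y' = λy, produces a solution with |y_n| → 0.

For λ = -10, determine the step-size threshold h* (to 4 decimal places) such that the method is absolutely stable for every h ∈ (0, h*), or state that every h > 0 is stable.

Set f=λy, z=hλ:
  k1=λy_n ⇒ h·k1=z·y_n;  k2=λ(1+5/11z)y_n ⇒ h·k2=z(1+5/11z)y_n
  y_{n+1}/y_n = 1 − 4/11z + 15/11z(1+5/11z) = 1 + z + 75/121z²
  R(z) = 1 + z + 75/121z².

Find x<0 with |R(x)|<1.
x=-0.75: |R|=0.5987
R=1: x+75/121x²=0 ⇒ x=−121/75=-1.6133; min R=1−1/(4·75/121)=0.5967>−1
Confirm numerically:
  x=-1.165: |R|=0.67626 <1
  x=-0.819: |R|=0.59676 <1
  x=-0.717: |R|=0.60165 <1
  x=-0.675: |R|=0.60741 <1
  x=-2.169: |R|=1.74705 >1
  x=-1.689: |R|=1.07922 >1
Interval (-1.6133, 0).

(-1.6133,0); λ=-10 ⇒ h* = (121/75)/10 = 0.1613.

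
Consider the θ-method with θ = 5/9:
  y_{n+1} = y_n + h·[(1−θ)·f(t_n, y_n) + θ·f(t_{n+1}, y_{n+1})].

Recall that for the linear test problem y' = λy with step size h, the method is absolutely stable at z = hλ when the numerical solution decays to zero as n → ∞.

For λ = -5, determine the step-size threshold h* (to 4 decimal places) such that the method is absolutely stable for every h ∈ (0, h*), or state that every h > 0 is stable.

interval (−∞, 0). Any h>0 works for λ=-5.

With y'=λy (z=hλ):
  y_{n+1} = y_n + z·[4/9·y_n + 5/9·y_{n+1}] ⇒ (1 − 5/9z)y_{n+1} = (1 + 4/9z)y_n
  so R(z) = (1 + 4/9z)/(1 − 5/9z).

Boundary: |R(x)|=1, x<0.
x=-0.55: |R|=0.5787
x=-2: |R|=0.0526
x=-10: |R|=0.5254
x=-100: |R|=0.7682
θ=5/9≥1/2 ⇒ |1+4/9x|<|1−5/9x| ∀x<0 ⇒ interval (−∞,0).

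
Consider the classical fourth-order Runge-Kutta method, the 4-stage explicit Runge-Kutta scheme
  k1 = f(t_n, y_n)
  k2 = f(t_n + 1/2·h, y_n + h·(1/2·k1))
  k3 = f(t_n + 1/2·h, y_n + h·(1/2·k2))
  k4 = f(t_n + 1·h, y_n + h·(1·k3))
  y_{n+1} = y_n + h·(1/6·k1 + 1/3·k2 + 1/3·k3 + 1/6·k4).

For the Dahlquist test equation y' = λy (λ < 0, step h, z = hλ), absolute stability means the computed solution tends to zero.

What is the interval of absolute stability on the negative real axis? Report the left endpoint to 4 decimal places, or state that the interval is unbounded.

(-2.7853, 0).

On y'=λy, z=hλ:
  order 4, 4-stage ⇒ R(z)=1+z+z^2/2+z^3/6+z^4/24
  (e.g. R(-0.31)=0.73347, |R|=0.73347)

Need |R(x)|<1, x<0.
x=-0.31: |R|=0.7335
|R(-2.73)|=0.9198 |R(-2.35)|=0.5190 |R(-1.48)|=0.2748
Bisect:
  x_lo=-3.4321 |R|=2.5011  x_hi=-0.1543 |R|=0.8570
  mid=-1.79324 |R|=0.28439 →hi
  mid=-2.61269 |R|=0.76946 →hi
  mid=-3.02242 |R|=1.42046 →lo
  mid=-2.81755 |R|=1.04974 →lo
  mid=-2.71512 |R|=0.89926 →hi
  mid=-2.76634 |R|=0.97180 →hi
  mid=-2.79195 |R|=1.01008 →lo
  ...
  [-2.78534,-2.78514] ⇒ x*=-2.7853
Interval (-2.7853, 0).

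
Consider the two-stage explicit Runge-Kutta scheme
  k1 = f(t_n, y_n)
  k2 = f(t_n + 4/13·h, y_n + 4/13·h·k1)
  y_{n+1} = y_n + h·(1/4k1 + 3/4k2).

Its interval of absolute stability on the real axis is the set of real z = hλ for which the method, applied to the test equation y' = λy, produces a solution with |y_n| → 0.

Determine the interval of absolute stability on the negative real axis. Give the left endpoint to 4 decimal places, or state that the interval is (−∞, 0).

(-4.3333, 0).

On y'=λy, z=hλ:
  k1=λy_n ⇒ h·k1=z·y_n;  k2=λ(1+4/13z)y_n ⇒ h·k2=z(1+4/13z)y_n
  y_{n+1}/y_n = 1 + 1/4z + 3/4z(1+4/13z) = 1 + z + 3/13z²
  R(z) = 1 + z + 3/13z².

Find x<0 with |R(x)|<1.
x=-0.3: |R|=0.7208
R=1: x+3/13x²=0 ⇒ x=−13/3=-4.3333; min R=1−1/(4·3/13)=-0.0833>−1
Confirm numerically:
  x=-4.250: |R|=0.91827 <1
  x=-2.718: |R|=0.01319 <1
  x=-2.644: |R|=0.03075 <1
  x=-4.725: |R|=1.42707 >1
  x=-4.709: |R|=1.40823 >1
  x=-4.612: |R|=1.29659 >1
So |R|<1 on (-4.3333, 0).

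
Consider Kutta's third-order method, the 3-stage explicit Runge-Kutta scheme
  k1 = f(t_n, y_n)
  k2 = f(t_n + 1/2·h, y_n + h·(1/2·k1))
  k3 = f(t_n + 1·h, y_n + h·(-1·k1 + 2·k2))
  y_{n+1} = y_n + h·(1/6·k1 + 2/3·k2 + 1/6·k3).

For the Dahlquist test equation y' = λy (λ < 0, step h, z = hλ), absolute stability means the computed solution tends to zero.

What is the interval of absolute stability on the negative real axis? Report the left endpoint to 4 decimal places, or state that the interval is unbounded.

z∈(-2.5127,0).

Set f=λy, z=hλ:
  order 3, 3-stage ⇒ R(z)=1+z+z^2/2+z^3/6
  (e.g. R(-1.41)=0.11685, |R|=0.11685)

Need |R(x)|<1, x<0.
x=-1.41: |R|=0.1168
|R(-1.79)|=0.1438 |R(-1.43)|=0.1051 |R(-1.31)|=0.1734
Bisect:
  x_lo=-2.9701 |R|=1.9262  x_hi=-0.3791 |R|=0.6837
  mid=-1.67460 |R|=0.05514 →hi
  mid=-2.32237 |R|=0.71325 →hi
  mid=-2.64626 |R|=1.23340 →lo
  mid=-2.48432 |R|=0.95386 →hi
  mid=-2.56529 |R|=1.08850 →lo
  mid=-2.52480 |R|=1.01993 →lo
  mid=-2.50456 |R|=0.98659 →hi
  mid=-2.51468 |R|=1.00318 →lo
  ...
  [-2.51278,-2.51262] ⇒ x*=-2.5127
Interval (-2.5127, 0).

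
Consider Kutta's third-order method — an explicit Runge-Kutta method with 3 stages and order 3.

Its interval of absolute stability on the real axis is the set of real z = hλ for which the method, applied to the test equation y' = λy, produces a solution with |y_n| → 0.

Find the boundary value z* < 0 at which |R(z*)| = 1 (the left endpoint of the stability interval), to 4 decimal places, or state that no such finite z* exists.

z* = -2.5127.

Set f=λy, z=hλ:
  order 3, 3-stage ⇒ R(z)=1+z+z^2/2+z^3/6
  (e.g. R(-0.55)=0.57352, |R|=0.57352)

Find x<0 with |R(x)|<1.
x=-0.55: |R|=0.5735
|R(-1.72)|=0.0889 |R(-0.98)|=0.3433 |R(-0.73)|=0.4716
Bisect:
  x_lo=-3.2243 |R|=2.6129  x_hi=-0.2606 |R|=0.7704
  mid=-1.74243 |R|=0.10608 →hi
  mid=-2.48335 |R|=0.95232 →hi
  mid=-2.85382 |R|=1.65539 →lo
  mid=-2.66859 |R|=1.27523 →lo
  mid=-2.57597 |R|=1.10702 →lo
  mid=-2.52966 |R|=1.02803 →lo
  mid=-2.50651 |R|=0.98977 →hi
  ...
  [-2.51284,-2.51266] ⇒ x*=-2.5127
Interval (-2.5127, 0).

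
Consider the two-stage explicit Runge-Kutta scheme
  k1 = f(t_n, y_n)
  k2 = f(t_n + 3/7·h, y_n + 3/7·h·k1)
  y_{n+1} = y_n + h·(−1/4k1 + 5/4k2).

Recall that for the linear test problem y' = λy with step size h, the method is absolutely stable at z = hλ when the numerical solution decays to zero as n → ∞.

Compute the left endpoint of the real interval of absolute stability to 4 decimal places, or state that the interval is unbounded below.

Set f=λy, z=hλ:
  k1=λy_n ⇒ h·k1=z·y_n;  k2=λ(1+3/7z)y_n ⇒ h·k2=z(1+3/7z)y_n
  y_{n+1}/y_n = 1 − 1/4z + 5/4z(1+3/7z) = 1 + z + 15/28z²
  R(z) = 1 + z + 15/28z².

Boundary: |R(x)|=1, x<0.
x=-0.99: |R|=0.5351
R=1: x+15/28x²=0 ⇒ x=−28/15=-1.8667; min R=1−1/(4·15/28)=0.5333>−1
Confirm numerically:
  x=-1.606: |R|=0.77573 <1
  x=-1.522: |R|=0.71897 <1
  x=-1.061: |R|=0.54206 <1
  x=-2.355: |R|=1.61608 >1
  x=-2.082: |R|=1.24017 >1
Stable set (-1.8667, 0).

z* = -1.8667.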